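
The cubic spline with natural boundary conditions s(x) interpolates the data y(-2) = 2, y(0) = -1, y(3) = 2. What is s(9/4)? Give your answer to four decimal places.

0.7227

Let M_i = s''(x_i). Step sizes h_i = 2, 3; slopes of the chords Δ_i = (y_(i+1) - y_i)/h_i = -3/2, 1.
  2·M_0 + 10·M_1 + 3·M_2 = 6(Δ_1 - Δ_0) = 15
Natural end conditions: M_0 = M_2 = 0.
Solving: M_0 = 0, M_1 = 3/2, M_2 = 0.
On [0, 3], s(x) = -1 - 1/2·x + 3/4·x² - 1/12·x³.
With x = 9/4: s(9/4) = 185/256.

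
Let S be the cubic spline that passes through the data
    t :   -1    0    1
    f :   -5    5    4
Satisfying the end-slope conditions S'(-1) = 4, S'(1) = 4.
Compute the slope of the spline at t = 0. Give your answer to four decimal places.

Write M_i for S''(x_i). With h_i = 1, 1 and divided differences Δ_i = 10, -1, the continuity of S' gives the tridiagonal system
  1·M_0 + 4·M_1 + 1·M_2 = 6(Δ_1 - Δ_0) = -66
Clamped end conditions give two more equations: 2h_0·M_0 + h_0·M_1 = 6(Δ_0 - S'(-1)) = 36 and h_1·M_1 + 2h_1·M_2 = 6(S'(1) - Δ_1) = 30.
Forward elimination and back-substitution give M_0 = 69/2, M_1 = -33, M_2 = 63/2.
On [0, 1], S'(t) = b_1 + 2c_1·t + 3d_1·t² with b_1 = Δ_1 - h_1(2M_1 + M_2)/6 = 19/4, c_1 = M_1/2 = -33/2, d_1 = (M_2 - M_1)/(6h_1) = 43/4. So S'(0) = 19/4.

4.7500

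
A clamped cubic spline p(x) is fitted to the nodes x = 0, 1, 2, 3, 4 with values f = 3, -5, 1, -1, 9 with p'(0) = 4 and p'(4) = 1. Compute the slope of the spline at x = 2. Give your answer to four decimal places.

Let M_i = p''(x_i). Step sizes h_i = 1, 1, 1, 1; slopes of the chords Δ_i = (y_(i+1) - y_i)/h_i = -8, 6, -2, 10.
  1·M_0 + 4·M_1 + 1·M_2 = 6(Δ_1 - Δ_0) = 84
  1·M_1 + 4·M_2 + 1·M_3 = 6(Δ_2 - Δ_1) = -48
  1·M_2 + 4·M_3 + 1·M_4 = 6(Δ_3 - Δ_2) = 72
Clamped end conditions give two more equations: 2h_0·M_0 + h_0·M_1 = 6(Δ_0 - p'(0)) = -72 and h_3·M_3 + 2h_3·M_4 = 6(p'(4) - Δ_3) = -54.
Hence M_0 = -231/4, M_1 = 87/2, M_2 = -129/4, M_3 = 75/2, M_4 = -183/4.
On [2, 3], p'(x) = b_2 + 2c_2·(x - 2) + 3d_2·(x - 2)² with b_2 = Δ_2 - h_2(2M_2 + M_3)/6 = 5/2, c_2 = M_2/2 = -129/8, d_2 = (M_3 - M_2)/(6h_2) = 93/8. So p'(2) = 5/2.

2.5000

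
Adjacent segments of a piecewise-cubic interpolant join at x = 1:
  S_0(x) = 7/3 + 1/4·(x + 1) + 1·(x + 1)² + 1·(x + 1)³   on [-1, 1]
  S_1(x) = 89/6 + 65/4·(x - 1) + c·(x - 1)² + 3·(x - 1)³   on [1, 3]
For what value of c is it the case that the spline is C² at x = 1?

S_0''(x) = 2 + 6·(x + 1), so S_0''(1) = 14. On the right, S_1''(1) = 2c, so c = 7.

7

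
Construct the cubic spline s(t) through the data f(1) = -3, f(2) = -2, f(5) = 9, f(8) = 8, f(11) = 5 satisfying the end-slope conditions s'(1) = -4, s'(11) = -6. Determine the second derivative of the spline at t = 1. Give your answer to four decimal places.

14.3793

Write M_i for s''(x_i). With h_i = 1, 3, 3, 3 and divided differences Δ_i = 1, 11/3, -1/3, -1, the continuity of s' gives the tridiagonal system
  1·M_0 + 8·M_1 + 3·M_2 = 6(Δ_1 - Δ_0) = 16
  3·M_1 + 12·M_2 + 3·M_3 = 6(Δ_2 - Δ_1) = -24
  3·M_2 + 12·M_3 + 3·M_4 = 6(Δ_3 - Δ_2) = -4
Clamped end conditions give two more equations: 2h_0·M_0 + h_0·M_1 = 6(Δ_0 - s'(1)) = 30 and h_3·M_3 + 2h_3·M_4 = 6(s'(11) - Δ_3) = -30.
Solving: M_0 = 417/29, M_1 = 36/29, M_2 = -241/87, M_3 = 160/87, M_4 = -515/87.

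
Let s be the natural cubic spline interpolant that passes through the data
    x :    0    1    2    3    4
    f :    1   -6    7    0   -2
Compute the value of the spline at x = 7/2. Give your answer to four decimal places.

With m_i denoting the second derivative at x_i, h_i = 1, 1, 1, 1, and Δ_i = (y_(i+1) − y_i)/h_i = -7, 13, -7, -2:
  1·m_0 + 4·m_1 + 1·m_2 = 6(Δ_1 - Δ_0) = 120
  1·m_1 + 4·m_2 + 1·m_3 = 6(Δ_2 - Δ_1) = -120
  1·m_2 + 4·m_3 + 1·m_4 = 6(Δ_3 - Δ_2) = 30
Natural end conditions: m_0 = m_4 = 0.
Hence m_0 = 0, m_1 = 165/4, m_2 = -45, m_3 = 75/4, m_4 = 0.
On [3, 4], s(x) = 0 - 33/4·(x - 3) + 75/8·(x - 3)² - 25/8·(x - 3)³.
With (x - 3) = 1/2: s(7/2) = -139/64.

-2.1719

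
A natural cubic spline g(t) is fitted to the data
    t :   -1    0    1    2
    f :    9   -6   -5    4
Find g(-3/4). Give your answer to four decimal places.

Put m_i = g'' at the i-th knot. Here h = (1, 1, 1) and Δ = (-15, 1, 9), so the interior equations h_(i-1)·m_(i-1) + 2(h_(i-1)+h_i)·m_i + h_i·m_(i+1) = 6(Δ_i − Δ_(i-1)) read
  1·m_0 + 4·m_1 + 1·m_2 = 6(Δ_1 - Δ_0) = 96
  1·m_1 + 4·m_2 + 1·m_3 = 6(Δ_2 - Δ_1) = 48
Natural end conditions: m_0 = m_3 = 0.
Solving the tridiagonal system: m_0 = 0, m_1 = 112/5, m_2 = 32/5, m_3 = 0.
On [-1, 0], g(t) = 9 - 281/15·(t + 1) + 0·(t + 1)² + 56/15·(t + 1)³.
With (t + 1) = 1/4: g(-3/4) = 35/8.

4.3750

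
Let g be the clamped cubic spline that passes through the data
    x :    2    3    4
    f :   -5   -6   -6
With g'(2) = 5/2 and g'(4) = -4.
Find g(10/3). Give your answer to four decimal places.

-5.7593

Put σ_i = g'' at the i-th knot. Here h = (1, 1) and Δ = (-1, 0), so the interior equations h_(i-1)·σ_(i-1) + 2(h_(i-1)+h_i)·σ_i + h_i·σ_(i+1) = 6(Δ_i − Δ_(i-1)) read
  1·σ_0 + 4·σ_1 + 1·σ_2 = 6(Δ_1 - Δ_0) = 6
Clamped end conditions give two more equations: 2h_0·σ_0 + h_0·σ_1 = 6(Δ_0 - g'(2)) = -21 and h_1·σ_1 + 2h_1·σ_2 = 6(g'(4) - Δ_1) = -24.
Solving: σ_0 = -61/4, σ_1 = 19/2, σ_2 = -67/4.
On [3, 4], g(x) = -6 - 3/8·(x - 3) + 19/4·(x - 3)² - 35/8·(x - 3)³.
With (x - 3) = 1/3: g(10/3) = -311/54.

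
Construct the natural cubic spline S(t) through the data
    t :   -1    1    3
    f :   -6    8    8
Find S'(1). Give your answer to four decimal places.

3.5000

With m_i denoting the second derivative at x_i, h_i = 2, 2, and Δ_i = (y_(i+1) − y_i)/h_i = 7, 0:
  2·m_0 + 8·m_1 + 2·m_2 = 6(Δ_1 - Δ_0) = -42
Natural end conditions: m_0 = m_2 = 0.
Forward elimination and back-substitution give m_0 = 0, m_1 = -21/4, m_2 = 0.
On [1, 3], S'(t) = b_1 + 2c_1·(t - 1) + 3d_1·(t - 1)² with b_1 = Δ_1 - h_1(2m_1 + m_2)/6 = 7/2, c_1 = m_1/2 = -21/8, d_1 = (m_2 - m_1)/(6h_1) = 7/16. So S'(1) = 7/2.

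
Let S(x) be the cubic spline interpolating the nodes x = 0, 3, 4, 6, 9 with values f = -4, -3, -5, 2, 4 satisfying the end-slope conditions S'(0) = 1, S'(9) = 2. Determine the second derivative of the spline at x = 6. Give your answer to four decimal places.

-4.2121

Put M_i = S'' at the i-th knot. Here h = (3, 1, 2, 3) and Δ = (1/3, -2, 7/2, 2/3), so the interior equations h_(i-1)·M_(i-1) + 2(h_(i-1)+h_i)·M_i + h_i·M_(i+1) = 6(Δ_i − Δ_(i-1)) read
  3·M_0 + 8·M_1 + 1·M_2 = 6(Δ_1 - Δ_0) = -14
  1·M_1 + 6·M_2 + 2·M_3 = 6(Δ_2 - Δ_1) = 33
  2·M_2 + 10·M_3 + 3·M_4 = 6(Δ_3 - Δ_2) = -17
Clamped end conditions give two more equations: 2h_0·M_0 + h_0·M_1 = 6(Δ_0 - S'(0)) = -4 and h_3·M_3 + 2h_3·M_4 = 6(S'(9) - Δ_3) = 8.
Solving the tridiagonal system: M_0 = 109/132, M_1 = -197/66, M_2 = 977/132, M_3 = -139/33, M_4 = 227/66.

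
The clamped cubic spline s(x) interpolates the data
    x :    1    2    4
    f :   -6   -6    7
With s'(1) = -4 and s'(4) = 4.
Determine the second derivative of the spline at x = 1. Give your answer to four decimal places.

8.1667

Let σ_i = s''(x_i). Step sizes h_i = 1, 2; slopes of the chords Δ_i = (y_(i+1) - y_i)/h_i = 0, 13/2.
  1·σ_0 + 6·σ_1 + 2·σ_2 = 6(Δ_1 - Δ_0) = 39
Clamped end conditions give two more equations: 2h_0·σ_0 + h_0·σ_1 = 6(Δ_0 - s'(1)) = 24 and h_1·σ_1 + 2h_1·σ_2 = 6(s'(4) - Δ_1) = -15.
Solving: σ_0 = 49/6, σ_1 = 23/3, σ_2 = -91/12.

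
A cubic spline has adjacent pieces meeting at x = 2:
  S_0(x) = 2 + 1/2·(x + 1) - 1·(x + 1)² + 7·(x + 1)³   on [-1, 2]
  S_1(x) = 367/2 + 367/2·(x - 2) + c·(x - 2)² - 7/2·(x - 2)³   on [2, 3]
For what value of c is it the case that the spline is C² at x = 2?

S_0''(x) = -2 + 42·(x + 1), so S_0''(2) = 124. On the right, S_1''(2) = 2c, so c = 62.

62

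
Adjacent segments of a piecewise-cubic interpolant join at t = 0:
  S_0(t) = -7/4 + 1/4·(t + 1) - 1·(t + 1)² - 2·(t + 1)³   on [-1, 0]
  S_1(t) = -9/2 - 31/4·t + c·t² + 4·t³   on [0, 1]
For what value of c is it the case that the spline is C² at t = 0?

S_0''(t) = -2 - 12·(t + 1), so S_0''(0) = -14. On the right, S_1''(0) = 2c, so c = -7.

-7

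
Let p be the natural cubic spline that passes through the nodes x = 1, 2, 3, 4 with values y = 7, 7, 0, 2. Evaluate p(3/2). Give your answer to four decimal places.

Put M_i = p'' at the i-th knot. Here h = (1, 1, 1) and Δ = (0, -7, 2), so the interior equations h_(i-1)·M_(i-1) + 2(h_(i-1)+h_i)·M_i + h_i·M_(i+1) = 6(Δ_i − Δ_(i-1)) read
  1·M_0 + 4·M_1 + 1·M_2 = 6(Δ_1 - Δ_0) = -42
  1·M_1 + 4·M_2 + 1·M_3 = 6(Δ_2 - Δ_1) = 54
Natural end conditions: M_0 = M_3 = 0.
Solving the tridiagonal system: M_0 = 0, M_1 = -74/5, M_2 = 86/5, M_3 = 0.
On [1, 2], p(x) = 7 + 37/15·(x - 1) + 0·(x - 1)² - 37/15·(x - 1)³.
With (x - 1) = 1/2: p(3/2) = 317/40.

7.9250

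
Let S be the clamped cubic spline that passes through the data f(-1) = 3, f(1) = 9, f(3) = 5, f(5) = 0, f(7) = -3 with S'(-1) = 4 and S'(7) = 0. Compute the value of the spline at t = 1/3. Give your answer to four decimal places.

7.8942

Put m_i = S'' at the i-th knot. Here h = (2, 2, 2, 2) and Δ = (3, -2, -5/2, -3/2), so the interior equations h_(i-1)·m_(i-1) + 2(h_(i-1)+h_i)·m_i + h_i·m_(i+1) = 6(Δ_i − Δ_(i-1)) read
  2·m_0 + 8·m_1 + 2·m_2 = 6(Δ_1 - Δ_0) = -30
  2·m_1 + 8·m_2 + 2·m_3 = 6(Δ_2 - Δ_1) = -3
  2·m_2 + 8·m_3 + 2·m_4 = 6(Δ_3 - Δ_2) = 6
Clamped end conditions give two more equations: 2h_0·m_0 + h_0·m_1 = 6(Δ_0 - S'(-1)) = -6 and h_3·m_3 + 2h_3·m_4 = 6(S'(7) - Δ_3) = 9.
Hence m_0 = 29/56, m_1 = -113/28, m_2 = 5/8, m_3 = 1/28, m_4 = 125/56.
On [-1, 1], S(t) = 3 + 4·(t + 1) + 29/112·(t + 1)² - 85/224·(t + 1)³.
With (t + 1) = 4/3: S(1/3) = 1492/189.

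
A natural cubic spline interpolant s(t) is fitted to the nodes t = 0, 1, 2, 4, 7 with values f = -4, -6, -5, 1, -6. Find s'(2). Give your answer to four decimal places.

Write m_i for s''(x_i). With h_i = 1, 1, 2, 3 and divided differences Δ_i = -2, 1, 3, -7/3, the continuity of s' gives the tridiagonal system
  1·m_0 + 4·m_1 + 1·m_2 = 6(Δ_1 - Δ_0) = 18
  1·m_1 + 6·m_2 + 2·m_3 = 6(Δ_2 - Δ_1) = 12
  2·m_2 + 10·m_3 + 3·m_4 = 6(Δ_3 - Δ_2) = -32
Natural end conditions: m_0 = m_4 = 0.
Solving the tridiagonal system: m_0 = 0, m_1 = 412/107, m_2 = 278/107, m_3 = -398/107, m_4 = 0.
On [2, 4], s'(t) = b_2 + 2c_2·(t - 2) + 3d_2·(t - 2)² with b_2 = Δ_2 - h_2(2m_2 + m_3)/6 = 805/321, c_2 = m_2/2 = 139/107, d_2 = (m_3 - m_2)/(6h_2) = -169/321. So s'(2) = 805/321.

2.5078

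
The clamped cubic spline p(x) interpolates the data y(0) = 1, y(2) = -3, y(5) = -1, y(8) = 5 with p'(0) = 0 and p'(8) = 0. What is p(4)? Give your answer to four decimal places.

-3.0390

Let M_i = p''(x_i). Step sizes h_i = 2, 3, 3; slopes of the chords Δ_i = (y_(i+1) - y_i)/h_i = -2, 2/3, 2.
  2·M_0 + 10·M_1 + 3·M_2 = 6(Δ_1 - Δ_0) = 16
  3·M_1 + 12·M_2 + 3·M_3 = 6(Δ_2 - Δ_1) = 8
Clamped end conditions give two more equations: 2h_0·M_0 + h_0·M_1 = 6(Δ_0 - p'(0)) = -12 and h_2·M_2 + 2h_2·M_3 = 6(p'(8) - Δ_2) = -12.
Solving: M_0 = -78/19, M_1 = 42/19, M_2 = 40/57, M_3 = -134/57.
On [2, 5], p(x) = -3 - 36/19·(x - 2) + 21/19·(x - 2)² - 43/513·(x - 2)³.
With (x - 2) = 2: p(4) = -1559/513.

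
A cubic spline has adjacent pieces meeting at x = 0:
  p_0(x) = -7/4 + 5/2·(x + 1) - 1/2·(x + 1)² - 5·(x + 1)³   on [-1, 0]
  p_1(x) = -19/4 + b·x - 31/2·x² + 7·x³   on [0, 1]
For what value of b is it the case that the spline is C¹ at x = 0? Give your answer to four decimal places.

-13.5000

p_0'(x) = 5/2 - 1·(x + 1) - 15·(x + 1)², so p_0'(0) = -27/2. On the right, p_1'(0) = b, so b = -27/2.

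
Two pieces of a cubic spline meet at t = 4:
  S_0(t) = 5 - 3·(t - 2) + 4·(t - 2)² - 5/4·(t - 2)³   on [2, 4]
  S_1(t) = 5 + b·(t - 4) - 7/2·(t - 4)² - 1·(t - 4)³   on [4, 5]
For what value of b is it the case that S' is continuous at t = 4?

-2

S_0'(t) = -3 + 8·(t - 2) - 15/4·(t - 2)², so S_0'(4) = -2. On the right, S_1'(4) = b, so b = -2.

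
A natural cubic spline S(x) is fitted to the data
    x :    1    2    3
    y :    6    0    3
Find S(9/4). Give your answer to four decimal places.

0.0117

Put M_i = S'' at the i-th knot. Here h = (1, 1) and Δ = (-6, 3), so the interior equations h_(i-1)·M_(i-1) + 2(h_(i-1)+h_i)·M_i + h_i·M_(i+1) = 6(Δ_i − Δ_(i-1)) read
  1·M_0 + 4·M_1 + 1·M_2 = 6(Δ_1 - Δ_0) = 54
Natural end conditions: M_0 = M_2 = 0.
Hence M_0 = 0, M_1 = 27/2, M_2 = 0.
On [2, 3], S(x) = 0 - 3/2·(x - 2) + 27/4·(x - 2)² - 9/4·(x - 2)³.
With (x - 2) = 1/4: S(9/4) = 3/256.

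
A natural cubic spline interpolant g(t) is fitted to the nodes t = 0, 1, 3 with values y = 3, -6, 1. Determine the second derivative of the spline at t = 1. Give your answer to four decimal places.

With m_i denoting the second derivative at x_i, h_i = 1, 2, and Δ_i = (y_(i+1) − y_i)/h_i = -9, 7/2:
  1·m_0 + 6·m_1 + 2·m_2 = 6(Δ_1 - Δ_0) = 75
Natural end conditions: m_0 = m_2 = 0.
Forward elimination and back-substitution give m_0 = 0, m_1 = 25/2, m_2 = 0.

12.5000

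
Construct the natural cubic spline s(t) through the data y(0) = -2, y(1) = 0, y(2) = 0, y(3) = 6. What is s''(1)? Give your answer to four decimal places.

-5.6000

With σ_i denoting the second derivative at x_i, h_i = 1, 1, 1, and Δ_i = (y_(i+1) − y_i)/h_i = 2, 0, 6:
  1·σ_0 + 4·σ_1 + 1·σ_2 = 6(Δ_1 - Δ_0) = -12
  1·σ_1 + 4·σ_2 + 1·σ_3 = 6(Δ_2 - Δ_1) = 36
Natural end conditions: σ_0 = σ_3 = 0.
Solving: σ_0 = 0, σ_1 = -28/5, σ_2 = 52/5, σ_3 = 0.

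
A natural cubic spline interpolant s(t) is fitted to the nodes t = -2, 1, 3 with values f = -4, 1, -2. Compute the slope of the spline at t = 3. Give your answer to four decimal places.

Write σ_i for s''(x_i). With h_i = 3, 2 and divided differences Δ_i = 5/3, -3/2, the continuity of s' gives the tridiagonal system
  3·σ_0 + 10·σ_1 + 2·σ_2 = 6(Δ_1 - Δ_0) = -19
Natural end conditions: σ_0 = σ_2 = 0.
Solving: σ_0 = 0, σ_1 = -19/10, σ_2 = 0.
On [1, 3], s'(t) = b_1 + 2c_1·(t - 1) + 3d_1·(t - 1)² with b_1 = Δ_1 - h_1(2σ_1 + σ_2)/6 = -7/30, c_1 = σ_1/2 = -19/20, d_1 = (σ_2 - σ_1)/(6h_1) = 19/120. So s'(3) = -32/15.

-2.1333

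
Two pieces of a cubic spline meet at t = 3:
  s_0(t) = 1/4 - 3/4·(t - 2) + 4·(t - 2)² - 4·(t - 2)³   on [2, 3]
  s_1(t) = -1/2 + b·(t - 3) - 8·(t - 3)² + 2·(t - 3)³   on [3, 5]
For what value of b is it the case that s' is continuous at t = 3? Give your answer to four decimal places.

s_0'(t) = -3/4 + 8·(t - 2) - 12·(t - 2)², so s_0'(3) = -19/4. On the right, s_1'(3) = b, so b = -19/4.

-4.7500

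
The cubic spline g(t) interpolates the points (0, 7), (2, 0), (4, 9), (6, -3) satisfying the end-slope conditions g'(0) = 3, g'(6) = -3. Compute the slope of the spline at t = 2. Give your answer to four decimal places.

0.1000

With σ_i denoting the second derivative at x_i, h_i = 2, 2, 2, and Δ_i = (y_(i+1) − y_i)/h_i = -7/2, 9/2, -6:
  2·σ_0 + 8·σ_1 + 2·σ_2 = 6(Δ_1 - Δ_0) = 48
  2·σ_1 + 8·σ_2 + 2·σ_3 = 6(Δ_2 - Δ_1) = -63
Clamped end conditions give two more equations: 2h_0·σ_0 + h_0·σ_1 = 6(Δ_0 - g'(0)) = -39 and h_2·σ_2 + 2h_2·σ_3 = 6(g'(6) - Δ_2) = 18.
Solving: σ_0 = -83/5, σ_1 = 137/10, σ_2 = -71/5, σ_3 = 58/5.
On [2, 4], g'(t) = b_1 + 2c_1·(t - 2) + 3d_1·(t - 2)² with b_1 = Δ_1 - h_1(2σ_1 + σ_2)/6 = 1/10, c_1 = σ_1/2 = 137/20, d_1 = (σ_2 - σ_1)/(6h_1) = -93/40. So g'(2) = 1/10.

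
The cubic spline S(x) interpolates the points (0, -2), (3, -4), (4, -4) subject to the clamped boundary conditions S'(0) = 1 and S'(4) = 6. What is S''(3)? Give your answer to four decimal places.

Put M_i = S'' at the i-th knot. Here h = (3, 1) and Δ = (-2/3, 0), so the interior equations h_(i-1)·M_(i-1) + 2(h_(i-1)+h_i)·M_i + h_i·M_(i+1) = 6(Δ_i − Δ_(i-1)) read
  3·M_0 + 8·M_1 + 1·M_2 = 6(Δ_1 - Δ_0) = 4
Clamped end conditions give two more equations: 2h_0·M_0 + h_0·M_1 = 6(Δ_0 - S'(0)) = -10 and h_1·M_1 + 2h_1·M_2 = 6(S'(4) - Δ_1) = 36.
Forward elimination and back-substitution give M_0 = -11/12, M_1 = -3/2, M_2 = 75/4.

-1.5000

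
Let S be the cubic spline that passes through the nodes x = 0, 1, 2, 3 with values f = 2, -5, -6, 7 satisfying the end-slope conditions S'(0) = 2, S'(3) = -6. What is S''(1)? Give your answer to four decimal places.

7.0667

Write M_i for S''(x_i). With h_i = 1, 1, 1 and divided differences Δ_i = -7, -1, 13, the continuity of S' gives the tridiagonal system
  1·M_0 + 4·M_1 + 1·M_2 = 6(Δ_1 - Δ_0) = 36
  1·M_1 + 4·M_2 + 1·M_3 = 6(Δ_2 - Δ_1) = 84
Clamped end conditions give two more equations: 2h_0·M_0 + h_0·M_1 = 6(Δ_0 - S'(0)) = -54 and h_2·M_2 + 2h_2·M_3 = 6(S'(3) - Δ_2) = -114.
Solving: M_0 = -458/15, M_1 = 106/15, M_2 = 574/15, M_3 = -1142/15.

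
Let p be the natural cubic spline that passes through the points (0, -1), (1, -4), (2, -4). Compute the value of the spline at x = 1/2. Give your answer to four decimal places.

With M_i denoting the second derivative at x_i, h_i = 1, 1, and Δ_i = (y_(i+1) − y_i)/h_i = -3, 0:
  1·M_0 + 4·M_1 + 1·M_2 = 6(Δ_1 - Δ_0) = 18
Natural end conditions: M_0 = M_2 = 0.
Solving the tridiagonal system: M_0 = 0, M_1 = 9/2, M_2 = 0.
On [0, 1], p(x) = -1 - 15/4·x + 0·x² + 3/4·x³.
With x = 1/2: p(1/2) = -89/32.

-2.7813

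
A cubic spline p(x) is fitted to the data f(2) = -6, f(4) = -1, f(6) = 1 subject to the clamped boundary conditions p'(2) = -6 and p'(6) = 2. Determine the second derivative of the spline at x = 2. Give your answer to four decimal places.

15.8750

Put m_i = p'' at the i-th knot. Here h = (2, 2) and Δ = (5/2, 1), so the interior equations h_(i-1)·m_(i-1) + 2(h_(i-1)+h_i)·m_i + h_i·m_(i+1) = 6(Δ_i − Δ_(i-1)) read
  2·m_0 + 8·m_1 + 2·m_2 = 6(Δ_1 - Δ_0) = -9
Clamped end conditions give two more equations: 2h_0·m_0 + h_0·m_1 = 6(Δ_0 - p'(2)) = 51 and h_1·m_1 + 2h_1·m_2 = 6(p'(6) - Δ_1) = 6.
Solving: m_0 = 127/8, m_1 = -25/4, m_2 = 37/8.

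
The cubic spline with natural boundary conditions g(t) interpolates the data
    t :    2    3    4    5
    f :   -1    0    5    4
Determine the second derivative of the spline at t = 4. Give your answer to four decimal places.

Let σ_i = g''(x_i). Step sizes h_i = 1, 1, 1; slopes of the chords Δ_i = (y_(i+1) - y_i)/h_i = 1, 5, -1.
  1·σ_0 + 4·σ_1 + 1·σ_2 = 6(Δ_1 - Δ_0) = 24
  1·σ_1 + 4·σ_2 + 1·σ_3 = 6(Δ_2 - Δ_1) = -36
Natural end conditions: σ_0 = σ_3 = 0.
Solving: σ_0 = 0, σ_1 = 44/5, σ_2 = -56/5, σ_3 = 0.

-11.2000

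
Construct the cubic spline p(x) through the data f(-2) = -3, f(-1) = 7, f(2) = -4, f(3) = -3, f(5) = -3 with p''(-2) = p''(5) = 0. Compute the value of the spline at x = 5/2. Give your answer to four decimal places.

Let M_i = p''(x_i). Step sizes h_i = 1, 3, 1, 2; slopes of the chords Δ_i = (y_(i+1) - y_i)/h_i = 10, -11/3, 1, 0.
  1·M_0 + 8·M_1 + 3·M_2 = 6(Δ_1 - Δ_0) = -82
  3·M_1 + 8·M_2 + 1·M_3 = 6(Δ_2 - Δ_1) = 28
  1·M_2 + 6·M_3 + 2·M_4 = 6(Δ_3 - Δ_2) = -6
Natural end conditions: M_0 = M_4 = 0.
Hence M_0 = 0, M_1 = -2188/161, M_2 = 1434/161, M_3 = -400/161, M_4 = 0.
On [2, 3], p(x) = -4 - 751/483·(x - 2) + 717/161·(x - 2)² - 131/69·(x - 2)³.
With (x - 2) = 1/2: p(5/2) = -5025/1288.

-3.9014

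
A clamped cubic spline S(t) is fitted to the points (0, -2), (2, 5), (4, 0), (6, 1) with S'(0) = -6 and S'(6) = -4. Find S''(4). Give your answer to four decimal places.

Write σ_i for S''(x_i). With h_i = 2, 2, 2 and divided differences Δ_i = 7/2, -5/2, 1/2, the continuity of S' gives the tridiagonal system
  2·σ_0 + 8·σ_1 + 2·σ_2 = 6(Δ_1 - Δ_0) = -36
  2·σ_1 + 8·σ_2 + 2·σ_3 = 6(Δ_2 - Δ_1) = 18
Clamped end conditions give two more equations: 2h_0·σ_0 + h_0·σ_1 = 6(Δ_0 - S'(0)) = 57 and h_2·σ_2 + 2h_2·σ_3 = 6(S'(6) - Δ_2) = -27.
Forward elimination and back-substitution give σ_0 = 599/30, σ_1 = -343/30, σ_2 = 233/30, σ_3 = -319/30.

7.7667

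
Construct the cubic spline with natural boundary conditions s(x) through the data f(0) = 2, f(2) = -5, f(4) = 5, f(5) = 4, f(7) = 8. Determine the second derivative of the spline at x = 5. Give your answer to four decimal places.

Let M_i = s''(x_i). Step sizes h_i = 2, 2, 1, 2; slopes of the chords Δ_i = (y_(i+1) - y_i)/h_i = -7/2, 5, -1, 2.
  2·M_0 + 8·M_1 + 2·M_2 = 6(Δ_1 - Δ_0) = 51
  2·M_1 + 6·M_2 + 1·M_3 = 6(Δ_2 - Δ_1) = -36
  1·M_2 + 6·M_3 + 2·M_4 = 6(Δ_3 - Δ_2) = 18
Natural end conditions: M_0 = M_4 = 0.
Solving: M_0 = 0, M_1 = 2253/256, M_2 = -621/64, M_3 = 591/128, M_4 = 0.

4.6172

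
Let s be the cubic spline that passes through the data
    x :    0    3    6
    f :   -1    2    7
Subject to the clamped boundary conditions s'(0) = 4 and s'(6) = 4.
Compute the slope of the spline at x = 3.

0

Put M_i = s'' at the i-th knot. Here h = (3, 3) and Δ = (1, 5/3), so the interior equations h_(i-1)·M_(i-1) + 2(h_(i-1)+h_i)·M_i + h_i·M_(i+1) = 6(Δ_i − Δ_(i-1)) read
  3·M_0 + 12·M_1 + 3·M_2 = 6(Δ_1 - Δ_0) = 4
Clamped end conditions give two more equations: 2h_0·M_0 + h_0·M_1 = 6(Δ_0 - s'(0)) = -18 and h_1·M_1 + 2h_1·M_2 = 6(s'(6) - Δ_1) = 14.
Solving the tridiagonal system: M_0 = -10/3, M_1 = 2/3, M_2 = 2.
On [3, 6], s'(x) = b_1 + 2c_1·(x - 3) + 3d_1·(x - 3)² with b_1 = Δ_1 - h_1(2M_1 + M_2)/6 = 0, c_1 = M_1/2 = 1/3, d_1 = (M_2 - M_1)/(6h_1) = 2/27. So s'(3) = 0.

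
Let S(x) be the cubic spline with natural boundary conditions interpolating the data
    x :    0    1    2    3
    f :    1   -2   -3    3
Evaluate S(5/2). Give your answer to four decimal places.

-0.6500

Put M_i = S'' at the i-th knot. Here h = (1, 1, 1) and Δ = (-3, -1, 6), so the interior equations h_(i-1)·M_(i-1) + 2(h_(i-1)+h_i)·M_i + h_i·M_(i+1) = 6(Δ_i − Δ_(i-1)) read
  1·M_0 + 4·M_1 + 1·M_2 = 6(Δ_1 - Δ_0) = 12
  1·M_1 + 4·M_2 + 1·M_3 = 6(Δ_2 - Δ_1) = 42
Natural end conditions: M_0 = M_3 = 0.
Hence M_0 = 0, M_1 = 2/5, M_2 = 52/5, M_3 = 0.
On [2, 3], S(x) = -3 + 38/15·(x - 2) + 26/5·(x - 2)² - 26/15·(x - 2)³.
With (x - 2) = 1/2: S(5/2) = -13/20.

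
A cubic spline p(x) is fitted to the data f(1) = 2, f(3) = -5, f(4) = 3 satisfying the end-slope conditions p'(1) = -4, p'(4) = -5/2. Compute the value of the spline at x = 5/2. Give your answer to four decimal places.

-6.4609

With M_i denoting the second derivative at x_i, h_i = 2, 1, and Δ_i = (y_(i+1) − y_i)/h_i = -7/2, 8:
  2·M_0 + 6·M_1 + 1·M_2 = 6(Δ_1 - Δ_0) = 69
Clamped end conditions give two more equations: 2h_0·M_0 + h_0·M_1 = 6(Δ_0 - p'(1)) = 3 and h_1·M_1 + 2h_1·M_2 = 6(p'(4) - Δ_1) = -63.
Hence M_0 = -41/4, M_1 = 22, M_2 = -85/2.
On [1, 3], p(x) = 2 - 4·(x - 1) - 41/8·(x - 1)² + 43/16·(x - 1)³.
With (x - 1) = 3/2: p(5/2) = -827/128.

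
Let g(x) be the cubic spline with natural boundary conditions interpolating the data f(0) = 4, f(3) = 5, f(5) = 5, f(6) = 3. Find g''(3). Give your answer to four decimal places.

Let m_i = g''(x_i). Step sizes h_i = 3, 2, 1; slopes of the chords Δ_i = (y_(i+1) - y_i)/h_i = 1/3, 0, -2.
  3·m_0 + 10·m_1 + 2·m_2 = 6(Δ_1 - Δ_0) = -2
  2·m_1 + 6·m_2 + 1·m_3 = 6(Δ_2 - Δ_1) = -12
Natural end conditions: m_0 = m_3 = 0.
Solving the tridiagonal system: m_0 = 0, m_1 = 3/14, m_2 = -29/14, m_3 = 0.

0.2143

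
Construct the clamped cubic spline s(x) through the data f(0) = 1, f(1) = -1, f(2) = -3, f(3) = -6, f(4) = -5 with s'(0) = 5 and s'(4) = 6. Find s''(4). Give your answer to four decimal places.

Write M_i for s''(x_i). With h_i = 1, 1, 1, 1 and divided differences Δ_i = -2, -2, -3, 1, the continuity of s' gives the tridiagonal system
  1·M_0 + 4·M_1 + 1·M_2 = 6(Δ_1 - Δ_0) = 0
  1·M_1 + 4·M_2 + 1·M_3 = 6(Δ_2 - Δ_1) = -6
  1·M_2 + 4·M_3 + 1·M_4 = 6(Δ_3 - Δ_2) = 24
Clamped end conditions give two more equations: 2h_0·M_0 + h_0·M_1 = 6(Δ_0 - s'(0)) = -42 and h_3·M_3 + 2h_3·M_4 = 6(s'(4) - Δ_3) = 30.
Solving: M_0 = -689/28, M_1 = 101/14, M_2 = -17/4, M_3 = 53/14, M_4 = 367/28.

13.1071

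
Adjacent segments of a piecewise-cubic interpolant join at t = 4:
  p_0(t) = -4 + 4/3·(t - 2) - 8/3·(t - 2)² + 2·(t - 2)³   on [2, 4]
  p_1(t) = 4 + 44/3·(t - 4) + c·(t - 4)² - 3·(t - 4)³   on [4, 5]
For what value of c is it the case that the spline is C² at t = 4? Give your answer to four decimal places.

p_0''(t) = -16/3 + 12·(t - 2), so p_0''(4) = 56/3. On the right, p_1''(4) = 2c, so c = 28/3.

9.3333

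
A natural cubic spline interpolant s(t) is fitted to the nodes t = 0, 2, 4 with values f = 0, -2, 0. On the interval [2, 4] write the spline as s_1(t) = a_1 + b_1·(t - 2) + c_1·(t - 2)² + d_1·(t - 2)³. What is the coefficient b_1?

With M_i denoting the second derivative at x_i, h_i = 2, 2, and Δ_i = (y_(i+1) − y_i)/h_i = -1, 1:
  2·M_0 + 8·M_1 + 2·M_2 = 6(Δ_1 - Δ_0) = 12
Natural end conditions: M_0 = M_2 = 0.
Solving: M_0 = 0, M_1 = 3/2, M_2 = 0.
On [2, 4], with s_1(t) = a_1 + b_1·(t - 2) + c_1·(t - 2)² + d_1·(t - 2)³: c_1 = M_1/2 = 3/4, d_1 = (M_2 - M_1)/(6h_1) = -1/8, b_1 = Δ_1 - h_1(2M_1 + M_2)/6 = 0.

0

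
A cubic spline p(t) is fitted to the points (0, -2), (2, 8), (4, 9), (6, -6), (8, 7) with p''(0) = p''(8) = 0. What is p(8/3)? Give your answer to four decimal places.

Put M_i = p'' at the i-th knot. Here h = (2, 2, 2, 2) and Δ = (5, 1/2, -15/2, 13/2), so the interior equations h_(i-1)·M_(i-1) + 2(h_(i-1)+h_i)·M_i + h_i·M_(i+1) = 6(Δ_i − Δ_(i-1)) read
  2·M_0 + 8·M_1 + 2·M_2 = 6(Δ_1 - Δ_0) = -27
  2·M_1 + 8·M_2 + 2·M_3 = 6(Δ_2 - Δ_1) = -48
  2·M_2 + 8·M_3 + 2·M_4 = 6(Δ_3 - Δ_2) = 84
Natural end conditions: M_0 = M_4 = 0.
Solving the tridiagonal system: M_0 = 0, M_1 = -129/112, M_2 = -249/28, M_3 = 1425/112, M_4 = 0.
On [2, 4], p(t) = 8 + 237/56·(t - 2) - 129/224·(t - 2)² - 289/448·(t - 2)³.
With (t - 2) = 2/3: p(8/3) = 7843/756.

10.3743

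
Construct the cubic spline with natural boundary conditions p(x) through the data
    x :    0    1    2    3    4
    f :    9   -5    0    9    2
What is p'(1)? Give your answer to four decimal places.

With σ_i denoting the second derivative at x_i, h_i = 1, 1, 1, 1, and Δ_i = (y_(i+1) − y_i)/h_i = -14, 5, 9, -7:
  1·σ_0 + 4·σ_1 + 1·σ_2 = 6(Δ_1 - Δ_0) = 114
  1·σ_1 + 4·σ_2 + 1·σ_3 = 6(Δ_2 - Δ_1) = 24
  1·σ_2 + 4·σ_3 + 1·σ_4 = 6(Δ_3 - Δ_2) = -96
Natural end conditions: σ_0 = σ_4 = 0.
Solving: σ_0 = 0, σ_1 = 759/28, σ_2 = 39/7, σ_3 = -711/28, σ_4 = 0.
On [1, 2], p'(x) = b_1 + 2c_1·(x - 1) + 3d_1·(x - 1)² with b_1 = Δ_1 - h_1(2σ_1 + σ_2)/6 = -139/28, c_1 = σ_1/2 = 759/56, d_1 = (σ_2 - σ_1)/(6h_1) = -201/56. So p'(1) = -139/28.

-4.9643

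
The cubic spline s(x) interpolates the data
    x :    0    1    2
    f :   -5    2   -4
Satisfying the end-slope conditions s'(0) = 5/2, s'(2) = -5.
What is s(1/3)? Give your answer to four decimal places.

With m_i denoting the second derivative at x_i, h_i = 1, 1, and Δ_i = (y_(i+1) − y_i)/h_i = 7, -6:
  1·m_0 + 4·m_1 + 1·m_2 = 6(Δ_1 - Δ_0) = -78
Clamped end conditions give two more equations: 2h_0·m_0 + h_0·m_1 = 6(Δ_0 - s'(0)) = 27 and h_1·m_1 + 2h_1·m_2 = 6(s'(2) - Δ_1) = 6.
Hence m_0 = 117/4, m_1 = -63/2, m_2 = 75/4.
On [0, 1], s(x) = -5 + 5/2·x + 117/8·x² - 81/8·x³.
With x = 1/3: s(1/3) = -35/12.

-2.9167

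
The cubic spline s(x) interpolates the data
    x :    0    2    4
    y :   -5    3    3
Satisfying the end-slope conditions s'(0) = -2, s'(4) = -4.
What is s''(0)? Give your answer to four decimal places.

Put σ_i = s'' at the i-th knot. Here h = (2, 2) and Δ = (4, 0), so the interior equations h_(i-1)·σ_(i-1) + 2(h_(i-1)+h_i)·σ_i + h_i·σ_(i+1) = 6(Δ_i − Δ_(i-1)) read
  2·σ_0 + 8·σ_1 + 2·σ_2 = 6(Δ_1 - Δ_0) = -24
Clamped end conditions give two more equations: 2h_0·σ_0 + h_0·σ_1 = 6(Δ_0 - s'(0)) = 36 and h_1·σ_1 + 2h_1·σ_2 = 6(s'(4) - Δ_1) = -24.
Solving the tridiagonal system: σ_0 = 23/2, σ_1 = -5, σ_2 = -7/2.

11.5000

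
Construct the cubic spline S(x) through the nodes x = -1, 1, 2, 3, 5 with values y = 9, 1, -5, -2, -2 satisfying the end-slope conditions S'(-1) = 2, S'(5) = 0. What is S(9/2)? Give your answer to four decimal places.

-1.6844

Write m_i for S''(x_i). With h_i = 2, 1, 1, 2 and divided differences Δ_i = -4, -6, 3, 0, the continuity of S' gives the tridiagonal system
  2·m_0 + 6·m_1 + 1·m_2 = 6(Δ_1 - Δ_0) = -12
  1·m_1 + 4·m_2 + 1·m_3 = 6(Δ_2 - Δ_1) = 54
  1·m_2 + 6·m_3 + 2·m_4 = 6(Δ_3 - Δ_2) = -18
Clamped end conditions give two more equations: 2h_0·m_0 + h_0·m_1 = 6(Δ_0 - S'(-1)) = -36 and h_3·m_3 + 2h_3·m_4 = 6(S'(5) - Δ_3) = 0.
Hence m_0 = -241/30, m_1 = -29/15, m_2 = 47/3, m_3 = -101/15, m_4 = 101/30.
On [3, 5], S(x) = -2 + 101/30·(x - 3) - 101/30·(x - 3)² + 101/120·(x - 3)³.
With (x - 3) = 3/2: S(9/2) = -539/320.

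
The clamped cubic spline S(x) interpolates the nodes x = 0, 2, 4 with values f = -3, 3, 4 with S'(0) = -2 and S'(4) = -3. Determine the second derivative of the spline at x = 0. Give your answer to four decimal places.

Let σ_i = S''(x_i). Step sizes h_i = 2, 2; slopes of the chords Δ_i = (y_(i+1) - y_i)/h_i = 3, 1/2.
  2·σ_0 + 8·σ_1 + 2·σ_2 = 6(Δ_1 - Δ_0) = -15
Clamped end conditions give two more equations: 2h_0·σ_0 + h_0·σ_1 = 6(Δ_0 - S'(0)) = 30 and h_1·σ_1 + 2h_1·σ_2 = 6(S'(4) - Δ_1) = -21.
Solving: σ_0 = 73/8, σ_1 = -13/4, σ_2 = -29/8.

9.1250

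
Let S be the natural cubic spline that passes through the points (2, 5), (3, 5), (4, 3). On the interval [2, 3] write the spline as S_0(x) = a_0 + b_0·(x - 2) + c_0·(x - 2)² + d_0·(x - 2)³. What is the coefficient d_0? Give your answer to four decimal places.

Write m_i for S''(x_i). With h_i = 1, 1 and divided differences Δ_i = 0, -2, the continuity of S' gives the tridiagonal system
  1·m_0 + 4·m_1 + 1·m_2 = 6(Δ_1 - Δ_0) = -12
Natural end conditions: m_0 = m_2 = 0.
Hence m_0 = 0, m_1 = -3, m_2 = 0.
On [2, 3], with S_0(x) = a_0 + b_0·(x - 2) + c_0·(x - 2)² + d_0·(x - 2)³: c_0 = m_0/2 = 0, d_0 = (m_1 - m_0)/(6h_0) = -1/2, b_0 = Δ_0 - h_0(2m_0 + m_1)/6 = 1/2.

-0.5000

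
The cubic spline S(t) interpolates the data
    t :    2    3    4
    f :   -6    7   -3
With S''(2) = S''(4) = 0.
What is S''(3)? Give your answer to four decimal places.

With σ_i denoting the second derivative at x_i, h_i = 1, 1, and Δ_i = (y_(i+1) − y_i)/h_i = 13, -10:
  1·σ_0 + 4·σ_1 + 1·σ_2 = 6(Δ_1 - Δ_0) = -138
Natural end conditions: σ_0 = σ_2 = 0.
Hence σ_0 = 0, σ_1 = -69/2, σ_2 = 0.

-34.5000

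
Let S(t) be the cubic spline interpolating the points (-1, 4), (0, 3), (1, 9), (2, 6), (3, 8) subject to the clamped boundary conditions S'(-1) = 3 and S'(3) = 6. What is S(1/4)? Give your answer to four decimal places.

With M_i denoting the second derivative at x_i, h_i = 1, 1, 1, 1, and Δ_i = (y_(i+1) − y_i)/h_i = -1, 6, -3, 2:
  1·M_0 + 4·M_1 + 1·M_2 = 6(Δ_1 - Δ_0) = 42
  1·M_1 + 4·M_2 + 1·M_3 = 6(Δ_2 - Δ_1) = -54
  1·M_2 + 4·M_3 + 1·M_4 = 6(Δ_3 - Δ_2) = 30
Clamped end conditions give two more equations: 2h_0·M_0 + h_0·M_1 = 6(Δ_0 - S'(-1)) = -24 and h_3·M_3 + 2h_3·M_4 = 6(S'(3) - Δ_3) = 24.
Hence M_0 = -639/28, M_1 = 303/14, M_2 = -87/4, M_3 = 159/14, M_4 = 177/28.
On [0, 1], S(t) = 3 + 135/56·t + 303/28·t² - 405/56·t³.
With t = 1/4: S(1/4) = 2133/512.

4.1660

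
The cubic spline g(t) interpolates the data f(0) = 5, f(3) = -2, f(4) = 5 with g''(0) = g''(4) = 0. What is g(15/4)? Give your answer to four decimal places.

2.9766

Put M_i = g'' at the i-th knot. Here h = (3, 1) and Δ = (-7/3, 7), so the interior equations h_(i-1)·M_(i-1) + 2(h_(i-1)+h_i)·M_i + h_i·M_(i+1) = 6(Δ_i − Δ_(i-1)) read
  3·M_0 + 8·M_1 + 1·M_2 = 6(Δ_1 - Δ_0) = 56
Natural end conditions: M_0 = M_2 = 0.
Hence M_0 = 0, M_1 = 7, M_2 = 0.
On [3, 4], g(t) = -2 + 14/3·(t - 3) + 7/2·(t - 3)² - 7/6·(t - 3)³.
With (t - 3) = 3/4: g(15/4) = 381/128.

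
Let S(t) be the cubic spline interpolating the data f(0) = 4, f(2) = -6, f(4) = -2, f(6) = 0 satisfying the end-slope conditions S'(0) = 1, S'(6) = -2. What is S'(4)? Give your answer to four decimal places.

3.6000

Write M_i for S''(x_i). With h_i = 2, 2, 2 and divided differences Δ_i = -5, 2, 1, the continuity of S' gives the tridiagonal system
  2·M_0 + 8·M_1 + 2·M_2 = 6(Δ_1 - Δ_0) = 42
  2·M_1 + 8·M_2 + 2·M_3 = 6(Δ_2 - Δ_1) = -6
Clamped end conditions give two more equations: 2h_0·M_0 + h_0·M_1 = 6(Δ_0 - S'(0)) = -36 and h_2·M_2 + 2h_2·M_3 = 6(S'(6) - Δ_2) = -18.
Solving: M_0 = -68/5, M_1 = 46/5, M_2 = -11/5, M_3 = -17/5.
On [4, 6], S'(t) = b_2 + 2c_2·(t - 4) + 3d_2·(t - 4)² with b_2 = Δ_2 - h_2(2M_2 + M_3)/6 = 18/5, c_2 = M_2/2 = -11/10, d_2 = (M_3 - M_2)/(6h_2) = -1/10. So S'(4) = 18/5.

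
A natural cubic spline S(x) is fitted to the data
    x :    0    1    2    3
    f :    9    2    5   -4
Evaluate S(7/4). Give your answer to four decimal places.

Put M_i = S'' at the i-th knot. Here h = (1, 1, 1) and Δ = (-7, 3, -9), so the interior equations h_(i-1)·M_(i-1) + 2(h_(i-1)+h_i)·M_i + h_i·M_(i+1) = 6(Δ_i − Δ_(i-1)) read
  1·M_0 + 4·M_1 + 1·M_2 = 6(Δ_1 - Δ_0) = 60
  1·M_1 + 4·M_2 + 1·M_3 = 6(Δ_2 - Δ_1) = -72
Natural end conditions: M_0 = M_3 = 0.
Solving: M_0 = 0, M_1 = 104/5, M_2 = -116/5, M_3 = 0.
On [1, 2], S(x) = 2 - 1/15·(x - 1) + 52/5·(x - 1)² - 22/3·(x - 1)³.
With (x - 1) = 3/4: S(7/4) = 753/160.

4.7063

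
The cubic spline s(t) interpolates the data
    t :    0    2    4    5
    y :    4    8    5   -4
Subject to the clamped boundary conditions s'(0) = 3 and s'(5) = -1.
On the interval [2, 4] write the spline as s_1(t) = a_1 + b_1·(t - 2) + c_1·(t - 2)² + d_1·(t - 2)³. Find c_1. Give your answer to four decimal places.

Put m_i = s'' at the i-th knot. Here h = (2, 2, 1) and Δ = (2, -3/2, -9), so the interior equations h_(i-1)·m_(i-1) + 2(h_(i-1)+h_i)·m_i + h_i·m_(i+1) = 6(Δ_i − Δ_(i-1)) read
  2·m_0 + 8·m_1 + 2·m_2 = 6(Δ_1 - Δ_0) = -21
  2·m_1 + 6·m_2 + 1·m_3 = 6(Δ_2 - Δ_1) = -45
Clamped end conditions give two more equations: 2h_0·m_0 + h_0·m_1 = 6(Δ_0 - s'(0)) = -6 and h_2·m_2 + 2h_2·m_3 = 6(s'(5) - Δ_2) = 48.
Solving: m_0 = -95/46, m_1 = 26/23, m_2 = -298/23, m_3 = 701/23.
On [2, 4], with s_1(t) = a_1 + b_1·(t - 2) + c_1·(t - 2)² + d_1·(t - 2)³: c_1 = m_1/2 = 13/23, d_1 = (m_2 - m_1)/(6h_1) = -27/23, b_1 = Δ_1 - h_1(2m_1 + m_2)/6 = 95/46.

0.5652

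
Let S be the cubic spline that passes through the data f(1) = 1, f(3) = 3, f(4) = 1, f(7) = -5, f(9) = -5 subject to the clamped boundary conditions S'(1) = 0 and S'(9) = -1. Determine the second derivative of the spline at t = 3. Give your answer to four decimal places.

-4.1765

Let M_i = S''(x_i). Step sizes h_i = 2, 1, 3, 2; slopes of the chords Δ_i = (y_(i+1) - y_i)/h_i = 1, -2, -2, 0.
  2·M_0 + 6·M_1 + 1·M_2 = 6(Δ_1 - Δ_0) = -18
  1·M_1 + 8·M_2 + 3·M_3 = 6(Δ_2 - Δ_1) = 0
  3·M_2 + 10·M_3 + 2·M_4 = 6(Δ_3 - Δ_2) = 12
Clamped end conditions give two more equations: 2h_0·M_0 + h_0·M_1 = 6(Δ_0 - S'(1)) = 6 and h_3·M_3 + 2h_3·M_4 = 6(S'(9) - Δ_3) = -6.
Solving: M_0 = 61/17, M_1 = -71/17, M_2 = -2/17, M_3 = 29/17, M_4 = -40/17.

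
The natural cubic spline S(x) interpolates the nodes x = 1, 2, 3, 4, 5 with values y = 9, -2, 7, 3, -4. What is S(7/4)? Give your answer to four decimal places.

Let m_i = S''(x_i). Step sizes h_i = 1, 1, 1, 1; slopes of the chords Δ_i = (y_(i+1) - y_i)/h_i = -11, 9, -4, -7.
  1·m_0 + 4·m_1 + 1·m_2 = 6(Δ_1 - Δ_0) = 120
  1·m_1 + 4·m_2 + 1·m_3 = 6(Δ_2 - Δ_1) = -78
  1·m_2 + 4·m_3 + 1·m_4 = 6(Δ_3 - Δ_2) = -18
Natural end conditions: m_0 = m_4 = 0.
Hence m_0 = 0, m_1 = 1047/28, m_2 = -207/7, m_3 = 81/28, m_4 = 0.
On [1, 2], S(x) = 9 - 965/56·(x - 1) + 0·(x - 1)² + 349/56·(x - 1)³.
With (x - 1) = 3/4: S(7/4) = -663/512.

-1.2949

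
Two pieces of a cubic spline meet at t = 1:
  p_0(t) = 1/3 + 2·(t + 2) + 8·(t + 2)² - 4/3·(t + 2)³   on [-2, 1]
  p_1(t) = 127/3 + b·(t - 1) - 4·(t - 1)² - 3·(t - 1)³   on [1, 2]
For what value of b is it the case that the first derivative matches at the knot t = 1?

p_0'(t) = 2 + 16·(t + 2) - 4·(t + 2)², so p_0'(1) = 14. On the right, p_1'(1) = b, so b = 14.

14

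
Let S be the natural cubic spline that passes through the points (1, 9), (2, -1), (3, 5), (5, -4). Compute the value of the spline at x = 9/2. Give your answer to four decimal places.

0.6141

Put m_i = S'' at the i-th knot. Here h = (1, 1, 2) and Δ = (-10, 6, -9/2), so the interior equations h_(i-1)·m_(i-1) + 2(h_(i-1)+h_i)·m_i + h_i·m_(i+1) = 6(Δ_i − Δ_(i-1)) read
  1·m_0 + 4·m_1 + 1·m_2 = 6(Δ_1 - Δ_0) = 96
  1·m_1 + 6·m_2 + 2·m_3 = 6(Δ_2 - Δ_1) = -63
Natural end conditions: m_0 = m_3 = 0.
Hence m_0 = 0, m_1 = 639/23, m_2 = -348/23, m_3 = 0.
On [3, 5], S(x) = 5 + 257/46·(x - 3) - 174/23·(x - 3)² + 29/23·(x - 3)³.
With (x - 3) = 3/2: S(9/2) = 113/184.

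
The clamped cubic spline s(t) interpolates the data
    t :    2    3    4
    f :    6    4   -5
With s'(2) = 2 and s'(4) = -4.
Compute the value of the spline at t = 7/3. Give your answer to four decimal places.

Write M_i for s''(x_i). With h_i = 1, 1 and divided differences Δ_i = -2, -9, the continuity of s' gives the tridiagonal system
  1·M_0 + 4·M_1 + 1·M_2 = 6(Δ_1 - Δ_0) = -42
Clamped end conditions give two more equations: 2h_0·M_0 + h_0·M_1 = 6(Δ_0 - s'(2)) = -24 and h_1·M_1 + 2h_1·M_2 = 6(s'(4) - Δ_1) = 30.
Solving: M_0 = -9/2, M_1 = -15, M_2 = 45/2.
On [2, 3], s(t) = 6 + 2·(t - 2) - 9/4·(t - 2)² - 7/4·(t - 2)³.
With (t - 2) = 1/3: s(7/3) = 343/54.

6.3519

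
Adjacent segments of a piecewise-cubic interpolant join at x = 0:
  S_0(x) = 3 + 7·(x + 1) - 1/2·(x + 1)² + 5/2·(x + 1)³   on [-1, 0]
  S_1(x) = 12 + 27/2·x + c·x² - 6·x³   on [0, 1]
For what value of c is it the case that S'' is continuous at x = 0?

S_0''(x) = -1 + 15·(x + 1), so S_0''(0) = 14. On the right, S_1''(0) = 2c, so c = 7.

7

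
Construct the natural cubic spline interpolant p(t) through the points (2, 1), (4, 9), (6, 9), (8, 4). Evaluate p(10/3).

Put M_i = p'' at the i-th knot. Here h = (2, 2, 2) and Δ = (4, 0, -5/2), so the interior equations h_(i-1)·M_(i-1) + 2(h_(i-1)+h_i)·M_i + h_i·M_(i+1) = 6(Δ_i − Δ_(i-1)) read
  2·M_0 + 8·M_1 + 2·M_2 = 6(Δ_1 - Δ_0) = -24
  2·M_1 + 8·M_2 + 2·M_3 = 6(Δ_2 - Δ_1) = -15
Natural end conditions: M_0 = M_3 = 0.
Solving the tridiagonal system: M_0 = 0, M_1 = -27/10, M_2 = -6/5, M_3 = 0.
On [2, 4], p(t) = 1 + 49/10·(t - 2) + 0·(t - 2)² - 9/40·(t - 2)³.
With (t - 2) = 4/3: p(10/3) = 7.

7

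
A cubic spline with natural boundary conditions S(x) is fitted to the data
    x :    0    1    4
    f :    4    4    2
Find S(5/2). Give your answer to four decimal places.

3.2813

Let M_i = S''(x_i). Step sizes h_i = 1, 3; slopes of the chords Δ_i = (y_(i+1) - y_i)/h_i = 0, -2/3.
  1·M_0 + 8·M_1 + 3·M_2 = 6(Δ_1 - Δ_0) = -4
Natural end conditions: M_0 = M_2 = 0.
Forward elimination and back-substitution give M_0 = 0, M_1 = -1/2, M_2 = 0.
On [1, 4], S(x) = 4 - 1/6·(x - 1) - 1/4·(x - 1)² + 1/36·(x - 1)³.
With (x - 1) = 3/2: S(5/2) = 105/32.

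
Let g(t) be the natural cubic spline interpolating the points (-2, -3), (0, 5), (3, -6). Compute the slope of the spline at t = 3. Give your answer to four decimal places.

With m_i denoting the second derivative at x_i, h_i = 2, 3, and Δ_i = (y_(i+1) − y_i)/h_i = 4, -11/3:
  2·m_0 + 10·m_1 + 3·m_2 = 6(Δ_1 - Δ_0) = -46
Natural end conditions: m_0 = m_2 = 0.
Solving: m_0 = 0, m_1 = -23/5, m_2 = 0.
On [0, 3], g'(t) = b_1 + 2c_1·t + 3d_1·t² with b_1 = Δ_1 - h_1(2m_1 + m_2)/6 = 14/15, c_1 = m_1/2 = -23/10, d_1 = (m_2 - m_1)/(6h_1) = 23/90. So g'(3) = -179/30.

-5.9667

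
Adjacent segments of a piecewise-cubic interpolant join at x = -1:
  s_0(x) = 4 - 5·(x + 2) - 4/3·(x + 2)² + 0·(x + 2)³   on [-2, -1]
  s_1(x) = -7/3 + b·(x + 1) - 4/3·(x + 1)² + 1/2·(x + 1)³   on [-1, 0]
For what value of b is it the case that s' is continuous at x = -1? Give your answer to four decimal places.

s_0'(x) = -5 - 8/3·(x + 2) + 0·(x + 2)², so s_0'(-1) = -23/3. On the right, s_1'(-1) = b, so b = -23/3.

-7.6667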